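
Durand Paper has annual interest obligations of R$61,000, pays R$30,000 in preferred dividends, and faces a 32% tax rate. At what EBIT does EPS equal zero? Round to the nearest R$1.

R$105,118

Grossing the preferred dividend up to pre-tax terms: R$30,000 / (1 − 0.32) = R$44,117.65.
EPS = 0 when EBIT covers interest plus the pre-tax preferred burden: R$61,000 + R$44,117.65 = R$105,117.65.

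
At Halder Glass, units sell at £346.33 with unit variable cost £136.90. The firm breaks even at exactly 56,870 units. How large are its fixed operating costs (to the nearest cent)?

Unit CM = price − variable cost = £346.33 − £136.90 = £209.43.
Fixed costs = break-even units × CM = 56,870 × £209.43 = £11,910,284.10.

£11,910,284.10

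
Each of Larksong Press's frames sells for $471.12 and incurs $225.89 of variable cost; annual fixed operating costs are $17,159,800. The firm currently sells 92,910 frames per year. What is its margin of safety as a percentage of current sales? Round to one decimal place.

Each unit contributes $471.12 − $225.89 = $245.23. Break-even units = $17,159,800 ÷ $245.23 = 69,974.31; break-even revenue = 69,974.31 × $471.12 = $32,966,296.85.
Current sales = 92,910 × $471.12 = $43,771,759.20.
Margin of safety = ($43,771,759.20 − $32,966,296.85) ÷ $43,771,759.20 = 24.7%.

24.7%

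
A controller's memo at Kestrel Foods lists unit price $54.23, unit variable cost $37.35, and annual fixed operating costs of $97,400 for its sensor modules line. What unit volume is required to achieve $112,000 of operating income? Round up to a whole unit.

Contribution margin per unit = $54.23 − $37.35 = $16.88.
Units = (FC + target) / CM = ($97,400 + $112,000) / $16.88 = 12,405.21, so 12,406 sensor modules.

12,406 sensor modules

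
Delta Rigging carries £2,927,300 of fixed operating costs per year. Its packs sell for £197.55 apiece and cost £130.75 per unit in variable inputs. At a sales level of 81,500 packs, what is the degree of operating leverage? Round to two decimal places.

Total contribution margin = 81,500 × £66.80 = £5,444,200.00.
Subtracting fixed costs: EBIT = £5,444,200.00 − £2,927,300 = £2,516,900.00.
DOL = contribution ÷ EBIT = £5,444,200.00 ÷ £2,516,900.00 = 2.1631.

2.16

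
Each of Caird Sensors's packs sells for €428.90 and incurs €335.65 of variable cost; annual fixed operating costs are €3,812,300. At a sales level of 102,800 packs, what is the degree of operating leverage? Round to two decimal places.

At 102,800 units, contribution = 102,800 × €93.25 = €9,586,100.00.
Subtracting fixed costs: EBIT = €9,586,100.00 − €3,812,300 = €5,773,800.00.
So DOL = total CM / EBIT = €9,586,100.00 / €5,773,800.00 = 1.6603.

1.66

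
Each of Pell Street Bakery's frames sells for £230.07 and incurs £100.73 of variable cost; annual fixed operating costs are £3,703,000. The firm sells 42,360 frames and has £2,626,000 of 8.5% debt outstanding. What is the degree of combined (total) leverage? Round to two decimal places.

Contribution at this volume is 42,360 × £129.34 = £5,478,842.40.
EBIT = £5,478,842.40 − £3,703,000 = £1,775,842.40. Interest = £223,210.00.
DOL = £5,478,842.40 ÷ £1,775,842.40 = 3.0852; DFL = £1,775,842.40 ÷ £1,552,632.40 = 1.1438.
Combined leverage = 3.0852 × 1.1438 = 3.5289.

3.53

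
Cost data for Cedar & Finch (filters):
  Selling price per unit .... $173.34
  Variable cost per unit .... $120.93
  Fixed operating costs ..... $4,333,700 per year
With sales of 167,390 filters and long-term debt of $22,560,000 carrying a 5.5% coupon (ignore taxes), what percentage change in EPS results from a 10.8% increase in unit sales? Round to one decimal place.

At 167,390 units, contribution = 167,390 × $52.41 = $8,772,909.90.
Subtracting fixed costs: EBIT = $8,772,909.90 − $4,333,700 = $4,439,209.90.
Interest = $1,240,800.00, so EBIT − I = $3,198,409.90.
DCL = total CM / (EBIT − I) = $8,772,909.90 / $3,198,409.90 = 2.7429.
EPS therefore changes by 2.7429 × (+10.8%) = +29.6%.

+29.6%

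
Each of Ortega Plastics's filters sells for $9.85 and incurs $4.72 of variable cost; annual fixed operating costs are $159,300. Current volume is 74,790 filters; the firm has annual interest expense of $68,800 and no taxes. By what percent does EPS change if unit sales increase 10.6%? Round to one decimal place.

Contribution at this volume is 74,790 × $5.13 = $383,672.70.
Subtracting fixed costs: EBIT = $383,672.70 − $159,300 = $224,372.70.
After interest of $68,800.00, pre-tax earnings = $155,572.70.
Degree of combined leverage = contribution ÷ (EBIT − I) = $383,672.70 ÷ $155,572.70 = 2.4662.
EPS therefore changes by 2.4662 × (+10.6%) = +26.1%.

+26.1%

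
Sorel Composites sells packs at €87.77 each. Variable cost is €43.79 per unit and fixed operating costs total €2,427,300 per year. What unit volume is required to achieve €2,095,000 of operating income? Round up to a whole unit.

102,827 packs

Each unit contributes €87.77 − €43.79 = €43.98.
Required volume = (fixed costs + target profit) ÷ CM = (€2,427,300 + €2,095,000) ÷ €43.98 = 102,826.28, so 102,827 packs.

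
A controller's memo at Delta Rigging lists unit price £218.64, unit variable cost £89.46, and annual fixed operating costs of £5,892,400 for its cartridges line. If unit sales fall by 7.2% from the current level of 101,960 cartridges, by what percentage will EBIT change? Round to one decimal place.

-13.0%

Contribution at this volume is 101,960 × £129.18 = £13,171,192.80.
Subtracting fixed costs: EBIT = £13,171,192.80 − £5,892,400 = £7,278,792.80.
Degree of operating leverage = £13,171,192.80 / £7,278,792.80 = 1.8095.
%ΔEBIT = DOL × %ΔSales = 1.8095 × -7.2% = -13.0%.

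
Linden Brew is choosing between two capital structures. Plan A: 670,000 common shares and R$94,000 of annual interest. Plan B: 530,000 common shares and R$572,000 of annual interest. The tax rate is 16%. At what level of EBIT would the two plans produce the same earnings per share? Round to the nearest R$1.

R$2,381,571

At indifference, (EBIT − 94,000)(1 − t)/670,000 = (EBIT − 572,000)(1 − t)/530,000.
The (1 − t) factor cancels: (EBIT − 94,000) × 530,000 = (EBIT − 572,000) × 670,000.
Solving, EBIT = (572,000·670,000 − 94,000·530,000) / (670,000 − 530,000) = 333,420,000,000 / 140,000 = 2,381,571.43.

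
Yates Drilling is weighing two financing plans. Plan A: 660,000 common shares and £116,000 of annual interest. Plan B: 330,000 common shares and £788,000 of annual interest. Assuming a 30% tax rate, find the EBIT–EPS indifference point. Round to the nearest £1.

Set EPS_A = EPS_B: (EBIT − £116,000)(1 − 0.30) ÷ 660,000 = (EBIT − £788,000)(1 − 0.30) ÷ 330,000.
Cancelling (1 − t) and cross-multiplying: 330,000·(EBIT − 116,000) = 660,000·(EBIT − 788,000).
EBIT × (660,000 − 330,000) = 788,000 × 660,000 − 116,000 × 330,000 = 481,800,000,000, so EBIT = 481,800,000,000 ÷ 330,000 = 1,460,000.00.

£1,460,000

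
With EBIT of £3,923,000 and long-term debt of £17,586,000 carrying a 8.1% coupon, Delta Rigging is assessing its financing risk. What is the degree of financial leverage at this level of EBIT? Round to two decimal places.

Annual interest charges come to £1,424,466.00.
DFL = EBIT ÷ (EBIT − I) = £3,923,000 ÷ (£3,923,000 − £1,424,466.00) = £3,923,000 ÷ £2,498,534.00 = 1.5701.

1.57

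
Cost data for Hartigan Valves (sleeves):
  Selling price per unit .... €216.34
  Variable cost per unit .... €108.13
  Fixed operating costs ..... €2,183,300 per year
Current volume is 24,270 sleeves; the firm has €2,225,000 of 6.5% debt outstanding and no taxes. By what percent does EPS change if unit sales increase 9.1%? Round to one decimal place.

Contribution at this volume is 24,270 × €108.21 = €2,626,256.70.
Subtracting fixed costs: EBIT = €2,626,256.70 − €2,183,300 = €442,956.70.
Interest = €144,625.00, so EBIT − I = €298,331.70.
DCL = total CM / (EBIT − I) = €2,626,256.70 / €298,331.70 = 8.8031.
%ΔEPS = DCL × %ΔSales = 8.8031 × +9.1% = +80.1%.

+80.1%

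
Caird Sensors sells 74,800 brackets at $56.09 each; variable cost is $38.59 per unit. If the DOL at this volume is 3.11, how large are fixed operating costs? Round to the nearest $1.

At 74,800 units, contribution = 74,800 × $17.50 = $1,309,000.00.
DOL = contribution / EBIT, so EBIT = $1,309,000.00 / 3.11 = $420,900.32.
Fixed costs = CM − EBIT = $1,309,000.00 − $420,900.32 = $888,100.

$888,100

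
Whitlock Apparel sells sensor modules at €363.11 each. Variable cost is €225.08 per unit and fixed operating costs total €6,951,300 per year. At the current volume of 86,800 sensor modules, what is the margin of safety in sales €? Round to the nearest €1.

Unit CM = price − variable cost = €363.11 − €225.08 = €138.03. Break-even units = €6,951,300 ÷ €138.03 = 50,360.79; break-even revenue = 50,360.79 × €363.11 = €18,286,506.87.
Current sales = 86,800 × €363.11 = €31,517,948.00.
Margin of safety = €31,517,948.00 − €18,286,506.87 = €13,231,441.

€13,231,441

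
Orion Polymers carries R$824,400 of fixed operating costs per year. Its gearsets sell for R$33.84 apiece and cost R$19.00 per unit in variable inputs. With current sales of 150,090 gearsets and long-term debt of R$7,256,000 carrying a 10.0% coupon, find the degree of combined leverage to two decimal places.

At 150,090 units, contribution = 150,090 × R$14.84 = R$2,227,335.60.
Operating income = contribution − fixed costs = R$2,227,335.60 − R$824,400 = R$1,402,935.60. Interest = R$725,600.00, so EBIT − I = R$677,335.60.
DCL = contribution ÷ (EBIT − I) = R$2,227,335.60 ÷ R$677,335.60 = 3.2884.

3.29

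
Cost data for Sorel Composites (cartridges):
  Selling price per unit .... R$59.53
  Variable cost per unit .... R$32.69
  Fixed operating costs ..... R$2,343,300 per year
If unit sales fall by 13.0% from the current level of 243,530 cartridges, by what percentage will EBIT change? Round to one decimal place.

Contribution at this volume is 243,530 × R$26.84 = R$6,536,345.20.
Operating income = contribution − fixed costs = R$6,536,345.20 − R$2,343,300 = R$4,193,045.20.
DOL = contribution ÷ EBIT = R$6,536,345.20 ÷ R$4,193,045.20 = 1.5589.
Operating income changes by 1.5589 × -13.0% = -20.3%.

-20.3%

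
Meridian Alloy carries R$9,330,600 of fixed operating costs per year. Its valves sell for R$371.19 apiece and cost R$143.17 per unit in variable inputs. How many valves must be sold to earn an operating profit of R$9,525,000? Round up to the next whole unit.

82,693 valves

Unit CM = price − variable cost = R$371.19 − R$143.17 = R$228.02.
Need Q such that Q × R$228.02 − R$9,330,600 = R$9,525,000, i.e. Q = R$18,855,600 / R$228.02 = 82,692.75 → 82,693.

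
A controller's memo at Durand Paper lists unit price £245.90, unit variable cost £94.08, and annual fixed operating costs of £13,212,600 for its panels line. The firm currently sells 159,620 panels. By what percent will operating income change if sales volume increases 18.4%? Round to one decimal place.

At 159,620 units, contribution = 159,620 × £151.82 = £24,233,508.40.
EBIT = £24,233,508.40 − £13,212,600 = £11,020,908.40.
So DOL = total CM / EBIT = £24,233,508.40 / £11,020,908.40 = 2.1989.
So EBIT moves 2.1989 × (+18.4%) = +40.5%.

+40.5%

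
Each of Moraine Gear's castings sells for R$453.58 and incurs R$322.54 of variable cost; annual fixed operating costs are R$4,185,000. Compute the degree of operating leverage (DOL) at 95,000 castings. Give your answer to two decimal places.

Total contribution margin = 95,000 × R$131.04 = R$12,448,800.00.
EBIT = R$12,448,800.00 − R$4,185,000 = R$8,263,800.00.
So DOL = total CM / EBIT = R$12,448,800.00 / R$8,263,800.00 = 1.5064.

1.51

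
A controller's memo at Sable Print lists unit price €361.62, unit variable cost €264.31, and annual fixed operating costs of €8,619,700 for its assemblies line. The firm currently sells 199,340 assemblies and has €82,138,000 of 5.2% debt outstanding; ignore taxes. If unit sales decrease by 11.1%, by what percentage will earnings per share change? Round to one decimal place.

At 199,340 units, contribution = 199,340 × €97.31 = €19,397,775.40.
Operating income = contribution − fixed costs = €19,397,775.40 − €8,619,700 = €10,778,075.40.
Interest = €4,271,176.00, so EBIT − I = €6,506,899.40.
Degree of combined leverage = contribution ÷ (EBIT − I) = €19,397,775.40 ÷ €6,506,899.40 = 2.9811.
%ΔEPS = DCL × %ΔSales = 2.9811 × -11.1% = -33.1%.

-33.1%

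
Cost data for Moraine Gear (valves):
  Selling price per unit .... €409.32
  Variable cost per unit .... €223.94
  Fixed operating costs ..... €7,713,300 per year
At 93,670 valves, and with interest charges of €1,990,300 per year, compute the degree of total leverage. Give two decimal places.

At 93,670 units, contribution = 93,670 × €185.38 = €17,364,544.60.
EBIT = €17,364,544.60 − €7,713,300 = €9,651,244.60. Interest = €1,990,300.00.
DOL = €17,364,544.60 ÷ €9,651,244.60 = 1.7992; DFL = €9,651,244.60 ÷ €7,660,944.60 = 1.2598.
DCL = DOL × DFL = 1.7992 × 1.2598 = 2.2666.

2.27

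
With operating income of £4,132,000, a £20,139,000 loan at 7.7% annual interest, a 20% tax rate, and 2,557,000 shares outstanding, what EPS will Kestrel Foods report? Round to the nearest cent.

£0.81

Pre-tax income = £4,132,000 − £1,550,703.00 = £2,581,297.00.
Net income = £2,581,297.00 × (1 − 0.20) = £2,065,037.60.
Per share: £2,065,037.60 / 2,557,000 shares = £0.81.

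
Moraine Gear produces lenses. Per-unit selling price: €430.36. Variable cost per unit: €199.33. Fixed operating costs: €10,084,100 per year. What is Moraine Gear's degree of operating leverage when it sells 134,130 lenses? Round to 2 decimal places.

Contribution at this volume is 134,130 × €231.03 = €30,988,053.90.
Subtracting fixed costs: EBIT = €30,988,053.90 − €10,084,100 = €20,903,953.90.
DOL = contribution ÷ EBIT = €30,988,053.90 ÷ €20,903,953.90 = 1.4824.

1.48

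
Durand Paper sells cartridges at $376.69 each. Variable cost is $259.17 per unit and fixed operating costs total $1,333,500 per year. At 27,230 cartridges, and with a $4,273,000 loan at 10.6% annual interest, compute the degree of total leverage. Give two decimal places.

2.26

At 27,230 units, contribution = 27,230 × $117.52 = $3,200,069.60.
Operating income = contribution − fixed costs = $3,200,069.60 − $1,333,500 = $1,866,569.60. Interest = $452,938.00, so EBIT − I = $1,413,631.60.
Degree of total leverage = total CM / (EBIT − interest) = $3,200,069.60 / $1,413,631.60 = 2.2637.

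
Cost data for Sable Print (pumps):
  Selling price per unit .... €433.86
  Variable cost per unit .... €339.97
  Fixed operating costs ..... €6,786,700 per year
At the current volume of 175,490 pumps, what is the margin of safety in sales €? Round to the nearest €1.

Unit CM = price − variable cost = €433.86 − €339.97 = €93.89. Break-even units = €6,786,700 ÷ €93.89 = 72,283.52; break-even revenue = 72,283.52 × €433.86 = €31,360,929.41.
Current sales = 175,490 × €433.86 = €76,138,091.40.
Margin of safety = €76,138,091.40 − €31,360,929.41 = €44,777,162.

€44,777,162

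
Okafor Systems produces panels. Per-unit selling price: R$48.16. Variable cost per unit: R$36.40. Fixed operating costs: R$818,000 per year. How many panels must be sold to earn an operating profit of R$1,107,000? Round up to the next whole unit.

163,691 panels

Unit CM = price − variable cost = R$48.16 − R$36.40 = R$11.76.
Need Q such that Q × R$11.76 − R$818,000 = R$1,107,000, i.e. Q = R$1,925,000 / R$11.76 = 163,690.48 → 163,691.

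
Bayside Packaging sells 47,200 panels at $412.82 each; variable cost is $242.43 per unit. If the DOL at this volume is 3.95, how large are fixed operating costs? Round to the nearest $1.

At 47,200 units, contribution = 47,200 × $170.39 = $8,042,408.00.
Since DOL = CM ÷ EBIT, EBIT = $8,042,408.00 ÷ 3.95 = $2,036,052.66.
Fixed costs = CM − EBIT = $8,042,408.00 − $2,036,052.66 = $6,006,355.

$6,006,355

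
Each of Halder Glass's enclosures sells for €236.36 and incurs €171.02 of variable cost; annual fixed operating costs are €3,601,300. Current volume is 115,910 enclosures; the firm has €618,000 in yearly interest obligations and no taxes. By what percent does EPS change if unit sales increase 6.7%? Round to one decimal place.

Contribution at this volume is 115,910 × €65.34 = €7,573,559.40.
Subtracting fixed costs: EBIT = €7,573,559.40 − €3,601,300 = €3,972,259.40.
After interest of €618,000.00, pre-tax earnings = €3,354,259.40.
Degree of combined leverage = contribution ÷ (EBIT − I) = €7,573,559.40 ÷ €3,354,259.40 = 2.2579.
%ΔEPS = DCL × %ΔSales = 2.2579 × +6.7% = +15.1%.

+15.1%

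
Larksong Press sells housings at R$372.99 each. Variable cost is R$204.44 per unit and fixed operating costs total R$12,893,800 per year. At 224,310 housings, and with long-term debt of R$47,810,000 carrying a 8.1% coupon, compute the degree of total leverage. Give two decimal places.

At 224,310 units, contribution = 224,310 × R$168.55 = R$37,807,450.50.
Subtracting fixed costs: EBIT = R$37,807,450.50 − R$12,893,800 = R$24,913,650.50. Interest = R$3,872,610.00, so EBIT − I = R$21,041,040.50.
DCL = contribution ÷ (EBIT − I) = R$37,807,450.50 ÷ R$21,041,040.50 = 1.7968.

1.80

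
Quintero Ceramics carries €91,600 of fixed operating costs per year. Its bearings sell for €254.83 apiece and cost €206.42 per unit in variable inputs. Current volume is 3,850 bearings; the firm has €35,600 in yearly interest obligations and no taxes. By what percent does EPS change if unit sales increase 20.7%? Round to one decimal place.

At 3,850 units, contribution = 3,850 × €48.41 = €186,378.50.
EBIT = €186,378.50 − €91,600 = €94,778.50.
After interest of €35,600.00, pre-tax earnings = €59,178.50.
DCL = total CM / (EBIT − I) = €186,378.50 / €59,178.50 = 3.1494.
%ΔEPS = DCL × %ΔSales = 3.1494 × +20.7% = +65.2%.

+65.2%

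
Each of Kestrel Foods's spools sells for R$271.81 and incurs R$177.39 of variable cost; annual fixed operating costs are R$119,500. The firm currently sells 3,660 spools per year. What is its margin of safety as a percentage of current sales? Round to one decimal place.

Contribution margin per unit = R$271.81 − R$177.39 = R$94.42. Break-even units = R$119,500 ÷ R$94.42 = 1,265.62; break-even revenue = 1,265.62 × R$271.81 = R$344,008.63.
Actual sales revenue = 3,660 × R$271.81 = R$994,824.60.
Margin of safety = (R$994,824.60 − R$344,008.63) ÷ R$994,824.60 = 65.4%.

65.4%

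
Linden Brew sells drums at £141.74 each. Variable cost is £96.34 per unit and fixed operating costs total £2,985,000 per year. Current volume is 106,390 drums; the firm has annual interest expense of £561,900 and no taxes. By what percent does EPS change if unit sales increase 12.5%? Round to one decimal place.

+47.1%

Total contribution margin = 106,390 × £45.40 = £4,830,106.00.
Operating income = contribution − fixed costs = £4,830,106.00 − £2,985,000 = £1,845,106.00.
After interest of £561,900.00, pre-tax earnings = £1,283,206.00.
Degree of combined leverage = contribution ÷ (EBIT − I) = £4,830,106.00 ÷ £1,283,206.00 = 3.7641.
EPS therefore changes by 3.7641 × (+12.5%) = +47.1%.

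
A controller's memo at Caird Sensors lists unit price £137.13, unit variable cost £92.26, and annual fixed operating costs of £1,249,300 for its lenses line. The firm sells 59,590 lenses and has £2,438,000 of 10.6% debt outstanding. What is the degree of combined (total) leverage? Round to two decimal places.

Contribution at this volume is 59,590 × £44.87 = £2,673,803.30.
EBIT = £2,673,803.30 − £1,249,300 = £1,424,503.30. Interest = £258,428.00, so EBIT − I = £1,166,075.30.
DCL = contribution ÷ (EBIT − I) = £2,673,803.30 ÷ £1,166,075.30 = 2.2930.

2.29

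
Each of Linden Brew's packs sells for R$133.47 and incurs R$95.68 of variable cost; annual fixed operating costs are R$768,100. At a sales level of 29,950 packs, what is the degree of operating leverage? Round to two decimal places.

Contribution at this volume is 29,950 × R$37.79 = R$1,131,810.50.
Operating income = contribution − fixed costs = R$1,131,810.50 − R$768,100 = R$363,710.50.
DOL = contribution ÷ EBIT = R$1,131,810.50 ÷ R$363,710.50 = 3.1118.

3.11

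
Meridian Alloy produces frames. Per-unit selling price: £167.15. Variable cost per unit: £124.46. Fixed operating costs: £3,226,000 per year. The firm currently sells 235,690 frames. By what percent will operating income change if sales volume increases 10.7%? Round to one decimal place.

Contribution at this volume is 235,690 × £42.69 = £10,061,606.10.
Subtracting fixed costs: EBIT = £10,061,606.10 − £3,226,000 = £6,835,606.10.
So DOL = total CM / EBIT = £10,061,606.10 / £6,835,606.10 = 1.4719.
Operating income changes by 1.4719 × +10.7% = +15.7%.

+15.7%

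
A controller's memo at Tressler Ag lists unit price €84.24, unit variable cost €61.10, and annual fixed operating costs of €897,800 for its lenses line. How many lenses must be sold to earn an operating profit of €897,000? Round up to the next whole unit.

Each unit contributes €84.24 − €61.10 = €23.14.
Required volume = (fixed costs + target profit) ÷ CM = (€897,800 + €897,000) ÷ €23.14 = 77,562.66, so 77,563 lenses.

77,563 lenses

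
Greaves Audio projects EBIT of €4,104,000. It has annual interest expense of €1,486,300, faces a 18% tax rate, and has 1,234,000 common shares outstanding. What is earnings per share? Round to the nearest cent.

€1.74

Interest = €1,486,300.00, so EBT = €4,104,000 − €1,486,300.00 = €2,617,700.00.
Net income = €2,617,700.00 × (1 − 0.18) = €2,146,514.00.
Per share: €2,146,514.00 / 1,234,000 shares = €1.74.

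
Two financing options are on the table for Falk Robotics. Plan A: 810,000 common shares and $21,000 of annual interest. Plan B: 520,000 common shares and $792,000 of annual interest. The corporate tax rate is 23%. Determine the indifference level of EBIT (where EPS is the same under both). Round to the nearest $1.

At indifference, (EBIT − 21,000)(1 − t)/810,000 = (EBIT − 792,000)(1 − t)/520,000.
Cancelling (1 − t) and cross-multiplying: 520,000·(EBIT − 21,000) = 810,000·(EBIT − 792,000).
EBIT × (810,000 − 520,000) = 792,000 × 810,000 − 21,000 × 520,000 = 630,600,000,000, so EBIT = 630,600,000,000 ÷ 290,000 = 2,174,482.76.

$2,174,483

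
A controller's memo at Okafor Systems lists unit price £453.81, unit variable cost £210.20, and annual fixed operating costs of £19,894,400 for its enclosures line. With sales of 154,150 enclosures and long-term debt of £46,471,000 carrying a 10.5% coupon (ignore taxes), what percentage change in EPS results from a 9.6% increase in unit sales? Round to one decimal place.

Total contribution margin = 154,150 × £243.61 = £37,552,481.50.
EBIT = £37,552,481.50 − £19,894,400 = £17,658,081.50.
After interest of £4,879,455.00, pre-tax earnings = £12,778,626.50.
DCL = total CM / (EBIT − I) = £37,552,481.50 / £12,778,626.50 = 2.9387.
EPS therefore changes by 2.9387 × (+9.6%) = +28.2%.

+28.2%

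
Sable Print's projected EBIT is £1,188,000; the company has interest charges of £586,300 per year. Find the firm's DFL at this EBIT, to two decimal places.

Interest = £586,300.00.
DFL = EBIT ÷ (EBIT − I) = £1,188,000 ÷ (£1,188,000 − £586,300.00) = £1,188,000 ÷ £601,700.00 = 1.9744.

1.97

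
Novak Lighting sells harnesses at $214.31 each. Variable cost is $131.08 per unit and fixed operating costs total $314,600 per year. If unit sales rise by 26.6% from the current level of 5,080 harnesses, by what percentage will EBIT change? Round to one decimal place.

+103.9%

Contribution at this volume is 5,080 × $83.23 = $422,808.40.
EBIT = $422,808.40 − $314,600 = $108,208.40.
Degree of operating leverage = $422,808.40 / $108,208.40 = 3.9074.
%ΔEBIT = DOL × %ΔSales = 3.9074 × +26.6% = +103.9%.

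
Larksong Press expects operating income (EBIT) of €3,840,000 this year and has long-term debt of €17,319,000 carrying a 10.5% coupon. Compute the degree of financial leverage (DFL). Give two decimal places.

Interest = €1,818,495.00.
Degree of financial leverage = EBIT / (EBIT − interest) = €3,840,000 / €2,021,505.00 = 1.8996.

1.90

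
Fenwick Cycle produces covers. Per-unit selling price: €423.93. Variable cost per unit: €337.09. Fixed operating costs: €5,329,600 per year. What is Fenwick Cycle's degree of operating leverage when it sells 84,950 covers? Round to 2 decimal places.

At 84,950 units, contribution = 84,950 × €86.84 = €7,377,058.00.
EBIT = €7,377,058.00 − €5,329,600 = €2,047,458.00.
DOL = contribution ÷ EBIT = €7,377,058.00 ÷ €2,047,458.00 = 3.6030.

3.60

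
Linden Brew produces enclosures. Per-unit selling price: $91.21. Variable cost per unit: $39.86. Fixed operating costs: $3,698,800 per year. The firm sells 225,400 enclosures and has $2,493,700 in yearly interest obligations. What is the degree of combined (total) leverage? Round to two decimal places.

2.15

At 225,400 units, contribution = 225,400 × $51.35 = $11,574,290.00.
EBIT = $11,574,290.00 − $3,698,800 = $7,875,490.00. Interest = $2,493,700.00.
DOL = $11,574,290.00 ÷ $7,875,490.00 = 1.4697; DFL = $7,875,490.00 ÷ $5,381,790.00 = 1.4634.
DCL = DOL × DFL = 1.4697 × 1.4634 = 2.1508.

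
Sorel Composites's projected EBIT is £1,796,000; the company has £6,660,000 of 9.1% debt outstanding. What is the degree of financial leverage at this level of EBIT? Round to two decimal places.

1.51

Annual interest charges come to £606,060.00.
Degree of financial leverage = EBIT / (EBIT − interest) = £1,796,000 / £1,189,940.00 = 1.5093.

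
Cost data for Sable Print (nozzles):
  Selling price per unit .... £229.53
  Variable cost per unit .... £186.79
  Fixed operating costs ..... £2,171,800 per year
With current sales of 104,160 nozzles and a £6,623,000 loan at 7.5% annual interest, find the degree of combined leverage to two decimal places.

2.50

Total contribution margin = 104,160 × £42.74 = £4,451,798.40.
EBIT = £4,451,798.40 − £2,171,800 = £2,279,998.40. Interest = £496,725.00, so EBIT − I = £1,783,273.40.
Degree of total leverage = total CM / (EBIT − interest) = £4,451,798.40 / £1,783,273.40 = 2.4964.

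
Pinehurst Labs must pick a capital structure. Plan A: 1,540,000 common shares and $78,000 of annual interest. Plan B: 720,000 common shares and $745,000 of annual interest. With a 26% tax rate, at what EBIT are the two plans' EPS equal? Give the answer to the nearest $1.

Set EPS_A = EPS_B: (EBIT − $78,000)(1 − 0.26) ÷ 1,540,000 = (EBIT − $745,000)(1 − 0.26) ÷ 720,000.
Cancelling (1 − t) and cross-multiplying: 720,000·(EBIT − 78,000) = 1,540,000·(EBIT − 745,000).
Solving, EBIT = (745,000·1,540,000 − 78,000·720,000) / (1,540,000 − 720,000) = 1,091,140,000,000 / 820,000 = 1,330,658.54.

$1,330,659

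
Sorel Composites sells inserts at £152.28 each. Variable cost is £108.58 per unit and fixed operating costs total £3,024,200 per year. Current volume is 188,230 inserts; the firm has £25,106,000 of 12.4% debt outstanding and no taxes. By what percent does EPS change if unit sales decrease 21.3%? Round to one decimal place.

-83.9%

Contribution at this volume is 188,230 × £43.70 = £8,225,651.00.
Operating income = contribution − fixed costs = £8,225,651.00 − £3,024,200 = £5,201,451.00.
Interest = £3,113,144.00, so EBIT − I = £2,088,307.00.
Degree of combined leverage = contribution ÷ (EBIT − I) = £8,225,651.00 ÷ £2,088,307.00 = 3.9389.
EPS therefore changes by 3.9389 × (-21.3%) = -83.9%.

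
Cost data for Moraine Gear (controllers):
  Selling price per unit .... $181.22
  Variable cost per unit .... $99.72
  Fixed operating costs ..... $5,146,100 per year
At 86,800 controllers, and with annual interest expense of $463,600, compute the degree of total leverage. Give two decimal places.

4.83

Total contribution margin = 86,800 × $81.50 = $7,074,200.00.
EBIT = $7,074,200.00 − $5,146,100 = $1,928,100.00. Interest = $463,600.00.
DOL = $7,074,200.00 ÷ $1,928,100.00 = 3.6690; DFL = $1,928,100.00 ÷ $1,464,500.00 = 1.3166.
Combined leverage = 3.6690 × 1.3166 = 4.8306.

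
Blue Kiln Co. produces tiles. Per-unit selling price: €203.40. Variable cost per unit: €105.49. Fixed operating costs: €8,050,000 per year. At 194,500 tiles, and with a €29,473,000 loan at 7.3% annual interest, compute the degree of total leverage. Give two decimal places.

2.15

At 194,500 units, contribution = 194,500 × €97.91 = €19,043,495.00.
Operating income = contribution − fixed costs = €19,043,495.00 − €8,050,000 = €10,993,495.00. Interest = €2,151,529.00.
DOL = €19,043,495.00 ÷ €10,993,495.00 = 1.7323; DFL = €10,993,495.00 ÷ €8,841,966.00 = 1.2433.
DCL = DOL × DFL = 1.7323 × 1.2433 = 2.1538.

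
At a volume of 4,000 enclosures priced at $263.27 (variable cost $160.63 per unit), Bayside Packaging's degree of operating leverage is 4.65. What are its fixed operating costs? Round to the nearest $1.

$322,268

Total contribution margin = 4,000 × $102.64 = $410,560.00.
Since DOL = CM ÷ EBIT, EBIT = $410,560.00 ÷ 4.65 = $88,292.47.
And FC = contribution − EBIT = $410,560.00 − $88,292.47 = $322,268.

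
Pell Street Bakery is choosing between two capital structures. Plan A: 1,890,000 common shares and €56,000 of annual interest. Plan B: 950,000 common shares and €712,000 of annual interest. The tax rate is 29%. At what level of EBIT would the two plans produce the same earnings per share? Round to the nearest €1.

At indifference, (EBIT − 56,000)(1 − t)/1,890,000 = (EBIT − 712,000)(1 − t)/950,000.
Cancelling (1 − t) and cross-multiplying: 950,000·(EBIT − 56,000) = 1,890,000·(EBIT − 712,000).
EBIT × (1,890,000 − 950,000) = 712,000 × 1,890,000 − 56,000 × 950,000 = 1,292,480,000,000, so EBIT = 1,292,480,000,000 ÷ 940,000 = 1,374,978.72.

€1,374,979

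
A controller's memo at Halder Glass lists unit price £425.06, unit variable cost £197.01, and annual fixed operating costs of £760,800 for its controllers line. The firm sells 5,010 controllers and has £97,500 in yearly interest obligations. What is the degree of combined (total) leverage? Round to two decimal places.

4.02

Total contribution margin = 5,010 × £228.05 = £1,142,530.50.
EBIT = £1,142,530.50 − £760,800 = £381,730.50. Interest = £97,500.00, so EBIT − I = £284,230.50.
Degree of total leverage = total CM / (EBIT − interest) = £1,142,530.50 / £284,230.50 = 4.0197.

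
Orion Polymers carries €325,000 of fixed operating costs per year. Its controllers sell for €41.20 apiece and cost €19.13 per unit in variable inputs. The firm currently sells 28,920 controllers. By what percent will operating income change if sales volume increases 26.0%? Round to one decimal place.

+53.0%

Total contribution margin = 28,920 × €22.07 = €638,264.40.
Operating income = contribution − fixed costs = €638,264.40 − €325,000 = €313,264.40.
Degree of operating leverage = €638,264.40 / €313,264.40 = 2.0375.
So EBIT moves 2.0375 × (+26.0%) = +53.0%.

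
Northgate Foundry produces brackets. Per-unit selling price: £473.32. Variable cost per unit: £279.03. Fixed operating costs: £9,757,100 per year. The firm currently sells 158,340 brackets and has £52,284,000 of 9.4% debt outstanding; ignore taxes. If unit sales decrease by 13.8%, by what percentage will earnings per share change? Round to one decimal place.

Total contribution margin = 158,340 × £194.29 = £30,763,878.60.
Subtracting fixed costs: EBIT = £30,763,878.60 − £9,757,100 = £21,006,778.60.
Interest = £4,914,696.00, so EBIT − I = £16,092,082.60.
DCL = total CM / (EBIT − I) = £30,763,878.60 / £16,092,082.60 = 1.9117.
EPS therefore changes by 1.9117 × (-13.8%) = -26.4%.

-26.4%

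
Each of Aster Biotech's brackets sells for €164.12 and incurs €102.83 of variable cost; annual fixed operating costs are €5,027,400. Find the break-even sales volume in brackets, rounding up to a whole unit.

82,027 brackets

Contribution margin per unit = €164.12 − €102.83 = €61.29.
Break-even Q = €5,027,400 / €61.29 = 82,026.43 → 82,027 brackets.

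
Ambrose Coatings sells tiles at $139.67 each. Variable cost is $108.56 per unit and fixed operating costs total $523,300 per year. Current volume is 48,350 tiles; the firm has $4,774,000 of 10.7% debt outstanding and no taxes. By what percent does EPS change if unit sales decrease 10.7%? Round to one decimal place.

-34.2%

At 48,350 units, contribution = 48,350 × $31.11 = $1,504,168.50.
EBIT = $1,504,168.50 − $523,300 = $980,868.50.
After interest of $510,818.00, pre-tax earnings = $470,050.50.
DCL = total CM / (EBIT − I) = $1,504,168.50 / $470,050.50 = 3.2000.
EPS therefore changes by 3.2000 × (-10.7%) = -34.2%.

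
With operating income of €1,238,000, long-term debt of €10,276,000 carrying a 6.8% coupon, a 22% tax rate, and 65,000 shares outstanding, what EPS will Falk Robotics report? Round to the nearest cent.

€6.47

Interest = €698,768.00, so EBT = €1,238,000 − €698,768.00 = €539,232.00.
Net income = €539,232.00 × (1 − 0.22) = €420,600.96.
Per share: €420,600.96 / 65,000 shares = €6.47.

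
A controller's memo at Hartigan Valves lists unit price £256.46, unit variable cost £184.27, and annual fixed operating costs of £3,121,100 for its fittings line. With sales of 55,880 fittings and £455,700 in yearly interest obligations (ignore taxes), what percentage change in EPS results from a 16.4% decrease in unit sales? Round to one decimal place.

Contribution at this volume is 55,880 × £72.19 = £4,033,977.20.
Subtracting fixed costs: EBIT = £4,033,977.20 − £3,121,100 = £912,877.20.
Interest = £455,700.00, so EBIT − I = £457,177.20.
Degree of combined leverage = contribution ÷ (EBIT − I) = £4,033,977.20 ÷ £457,177.20 = 8.8237.
EPS therefore changes by 8.8237 × (-16.4%) = -144.7%.

-144.7%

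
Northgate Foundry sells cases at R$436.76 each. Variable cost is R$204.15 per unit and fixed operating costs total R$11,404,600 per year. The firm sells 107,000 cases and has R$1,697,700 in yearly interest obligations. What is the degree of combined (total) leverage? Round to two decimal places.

2.11

Contribution at this volume is 107,000 × R$232.61 = R$24,889,270.00.
Subtracting fixed costs: EBIT = R$24,889,270.00 − R$11,404,600 = R$13,484,670.00. Interest = R$1,697,700.00, so EBIT − I = R$11,786,970.00.
DCL = contribution ÷ (EBIT − I) = R$24,889,270.00 ÷ R$11,786,970.00 = 2.1116.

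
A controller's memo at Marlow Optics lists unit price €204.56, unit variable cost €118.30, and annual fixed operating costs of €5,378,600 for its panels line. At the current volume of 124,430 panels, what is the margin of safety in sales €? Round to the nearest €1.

€12,698,399

Unit CM = price − variable cost = €204.56 − €118.30 = €86.26. Break-even units = €5,378,600 ÷ €86.26 = 62,353.35; break-even revenue = 62,353.35 × €204.56 = €12,755,001.34.
Actual sales revenue = 124,430 × €204.56 = €25,453,400.80.
Margin of safety = €25,453,400.80 − €12,755,001.34 = €12,698,399.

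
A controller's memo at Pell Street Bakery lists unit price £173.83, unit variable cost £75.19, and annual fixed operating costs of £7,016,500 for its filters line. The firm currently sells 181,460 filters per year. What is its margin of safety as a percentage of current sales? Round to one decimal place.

60.8%

Each unit contributes £173.83 − £75.19 = £98.64. Break-even units = £7,016,500 ÷ £98.64 = 71,132.40; break-even revenue = 71,132.40 × £173.83 = £12,364,945.20.
Actual sales revenue = 181,460 × £173.83 = £31,543,191.80.
Margin of safety = (£31,543,191.80 − £12,364,945.20) ÷ £31,543,191.80 = 60.8%.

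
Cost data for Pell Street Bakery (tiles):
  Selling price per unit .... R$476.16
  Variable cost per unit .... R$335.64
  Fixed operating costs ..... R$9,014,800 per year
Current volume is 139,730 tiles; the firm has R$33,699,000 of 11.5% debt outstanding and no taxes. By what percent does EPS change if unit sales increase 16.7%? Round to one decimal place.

+48.6%

Contribution at this volume is 139,730 × R$140.52 = R$19,634,859.60.
EBIT = R$19,634,859.60 − R$9,014,800 = R$10,620,059.60.
Interest = R$3,875,385.00, so EBIT − I = R$6,744,674.60.
Degree of combined leverage = contribution ÷ (EBIT − I) = R$19,634,859.60 ÷ R$6,744,674.60 = 2.9112.
EPS therefore changes by 2.9112 × (+16.7%) = +48.6%.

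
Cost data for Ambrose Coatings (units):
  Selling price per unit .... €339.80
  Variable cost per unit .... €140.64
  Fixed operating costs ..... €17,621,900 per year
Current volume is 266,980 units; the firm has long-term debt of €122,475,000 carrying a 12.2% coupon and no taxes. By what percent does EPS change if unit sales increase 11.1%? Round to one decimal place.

Contribution at this volume is 266,980 × €199.16 = €53,171,736.80.
EBIT = €53,171,736.80 − €17,621,900 = €35,549,836.80.
Interest = €14,941,950.00, so EBIT − I = €20,607,886.80.
DCL = total CM / (EBIT − I) = €53,171,736.80 / €20,607,886.80 = 2.5802.
EPS therefore changes by 2.5802 × (+11.1%) = +28.6%.

+28.6%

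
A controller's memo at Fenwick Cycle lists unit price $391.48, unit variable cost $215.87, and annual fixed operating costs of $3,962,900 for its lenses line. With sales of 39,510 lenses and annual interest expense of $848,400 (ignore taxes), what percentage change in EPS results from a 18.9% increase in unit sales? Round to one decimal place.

Total contribution margin = 39,510 × $175.61 = $6,938,351.10.
Subtracting fixed costs: EBIT = $6,938,351.10 − $3,962,900 = $2,975,451.10.
After interest of $848,400.00, pre-tax earnings = $2,127,051.10.
DCL = total CM / (EBIT − I) = $6,938,351.10 / $2,127,051.10 = 3.2620.
%ΔEPS = DCL × %ΔSales = 3.2620 × +18.9% = +61.7%.

+61.7%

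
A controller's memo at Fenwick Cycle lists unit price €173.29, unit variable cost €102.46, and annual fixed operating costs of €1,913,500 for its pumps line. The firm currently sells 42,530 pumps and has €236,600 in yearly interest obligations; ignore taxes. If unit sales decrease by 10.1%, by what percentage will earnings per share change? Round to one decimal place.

-35.3%

Total contribution margin = 42,530 × €70.83 = €3,012,399.90.
EBIT = €3,012,399.90 − €1,913,500 = €1,098,899.90.
After interest of €236,600.00, pre-tax earnings = €862,299.90.
Degree of combined leverage = contribution ÷ (EBIT − I) = €3,012,399.90 ÷ €862,299.90 = 3.4934.
%ΔEPS = DCL × %ΔSales = 3.4934 × -10.1% = -35.3%.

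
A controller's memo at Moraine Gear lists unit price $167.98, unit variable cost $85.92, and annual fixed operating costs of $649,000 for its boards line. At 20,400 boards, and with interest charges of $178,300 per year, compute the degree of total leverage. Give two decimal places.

At 20,400 units, contribution = 20,400 × $82.06 = $1,674,024.00.
EBIT = $1,674,024.00 − $649,000 = $1,025,024.00. Interest = $178,300.00.
DOL = $1,674,024.00 ÷ $1,025,024.00 = 1.6332; DFL = $1,025,024.00 ÷ $846,724.00 = 1.2106.
DCL = DOL × DFL = 1.6332 × 1.2106 = 1.9772.

1.98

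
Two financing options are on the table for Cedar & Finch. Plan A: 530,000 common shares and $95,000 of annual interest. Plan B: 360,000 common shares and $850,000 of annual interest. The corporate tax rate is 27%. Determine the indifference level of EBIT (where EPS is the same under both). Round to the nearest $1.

Set EPS_A = EPS_B: (EBIT − $95,000)(1 − 0.27) ÷ 530,000 = (EBIT − $850,000)(1 − 0.27) ÷ 360,000.
Cancelling (1 − t) and cross-multiplying: 360,000·(EBIT − 95,000) = 530,000·(EBIT − 850,000).
Solving, EBIT = (850,000·530,000 − 95,000·360,000) / (530,000 − 360,000) = 416,300,000,000 / 170,000 = 2,448,823.53.

$2,448,824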